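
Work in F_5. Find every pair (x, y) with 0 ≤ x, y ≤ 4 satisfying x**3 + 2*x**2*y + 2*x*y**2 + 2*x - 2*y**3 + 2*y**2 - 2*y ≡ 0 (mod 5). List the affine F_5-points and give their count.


Affine F_5-points: {(0, 0), (1, 1), (1, 3), (2, 3), (3, 1), (4, 1)}; count = 6.

For each of the 25 pairs (x, y) ∈ F_5², evaluate f(x, y) mod 5. Record the zeros.
  x = 0: [0↦0, 1↦3, 2↦3, 3↦3, 4↦1]  zeros at y ∈ {0}
  x = 1: [0↦3, 1↦0, 2↦3, 3↦0, 4↦4]  zeros at y ∈ {1, 3}
  x = 2: [0↦2, 1↦2, 2↦2, 3↦0, 4↦4]  zeros at y ∈ {3}
  x = 3: [0↦3, 1↦0, 2↦1, 3↦4, 4↦2]  zeros at y ∈ {1}
  x = 4: [0↦2, 1↦0, 2↦1, 3↦3, 4↦4]  zeros at y ∈ {1}
Collecting zeros: affine points = {(0, 0), (1, 1), (1, 3), (2, 3), (3, 1), (4, 1)}.
Total count |C(F_5)_aff| = 6.


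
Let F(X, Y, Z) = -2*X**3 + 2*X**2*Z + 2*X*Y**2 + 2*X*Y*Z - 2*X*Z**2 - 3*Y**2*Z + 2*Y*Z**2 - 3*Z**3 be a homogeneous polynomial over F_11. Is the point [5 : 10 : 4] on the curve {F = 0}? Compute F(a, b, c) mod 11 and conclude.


F(5,10,4) ≡ 8 (mod 11); P is NOT on the curve.

Evaluate F(5, 10, 4) term-by-term (mod 11).
  -2*X**3 ↦ -2·125·1·1 = -250
  2*X**2*Z ↦ 2·25·1·4 = 200
  2*X*Y**2 ↦ 2·5·100·1 = 1000
  2*X*Y*Z ↦ 2·5·10·4 = 400
  -2*X*Z**2 ↦ -2·5·1·16 = -160
  -3*Y**2*Z ↦ -3·1·100·4 = -1200
  2*Y*Z**2 ↦ 2·1·10·16 = 320
  -3*Z**3 ↦ -3·1·1·64 = -192
Sum: F(5, 10, 4) = (-250) + (200) + (1000) + (400) + (-160) + (-1200) + (320) + (-192) = 118.
Reducing mod 11: 118 ≡ 8 (mod 11).
Since F(a, b, c) ≡ 8 ≠ 0 (mod 11), P does NOT lie on the curve.


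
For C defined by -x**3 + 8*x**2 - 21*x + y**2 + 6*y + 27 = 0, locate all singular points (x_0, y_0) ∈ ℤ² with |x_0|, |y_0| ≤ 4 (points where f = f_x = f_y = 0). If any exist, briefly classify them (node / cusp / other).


Singular points: {(3, -3)}; classification: node.

Compute partial derivatives:
  f_x = -3*x**2 + 16*x - 21.
  f_y = 2*y + 6.
Scan x_0 ∈ {−4, ..., 4}. For each x_0, f_y(x_0, y) is a polynomial in y; find its integer roots y ∈ {−4, ..., 4}, then test f_x and f at those candidates.
  x = -4: f_y(-4, y) = 2*y + 6; vanishes at y ∈ {-3}. (-4, -3): f_x = -133 ≠ 0.
  x = -3: f_y(-3, y) = 2*y + 6; vanishes at y ∈ {-3}. (-3, -3): f_x = -96 ≠ 0.
  x = -2: f_y(-2, y) = 2*y + 6; vanishes at y ∈ {-3}. (-2, -3): f_x = -65 ≠ 0.
  x = -1: f_y(-1, y) = 2*y + 6; vanishes at y ∈ {-3}. (-1, -3): f_x = -40 ≠ 0.
  x = 0: f_y(0, y) = 2*y + 6; vanishes at y ∈ {-3}. (0, -3): f_x = -21 ≠ 0.
  x = 1: f_y(1, y) = 2*y + 6; vanishes at y ∈ {-3}. (1, -3): f_x = -8 ≠ 0.
  x = 2: f_y(2, y) = 2*y + 6; vanishes at y ∈ {-3}. (2, -3): f_x = -1 ≠ 0.
  x = 3: f_y(3, y) = 2*y + 6; vanishes at y ∈ {-3}. (3, -3): f_x = 0, f = 0 — SINGULAR.
  x = 4: f_y(4, y) = 2*y + 6; vanishes at y ∈ {-3}. (4, -3): f_x = -5 ≠ 0.
Only singular point on the grid: (3, -3).
Classify: substitute x = 3 + u, y = -3 + v and expand: f = -u**3 - u**2 + v**2.
No constant or linear terms (consistent with a singular point). Quadratic part: -u**2 + v**2. Cubic part: -u**3.
The quadratic part v**2 - u**2 = (v − u)(v + u) splits into two distinct linear factors, so there are two distinct tangent lines y − -3 = ±(x − 3) — this is a node (ordinary double point).
Classification: node.


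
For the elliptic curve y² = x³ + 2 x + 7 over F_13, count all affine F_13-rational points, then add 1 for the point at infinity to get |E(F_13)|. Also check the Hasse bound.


Affine points = {(1, 6), (1, 7), (3, 1), (3, 12), (4, 1), (4, 12), (5, 5), (5, 8), (6, 1), (6, 12), (7, 0), (9, 0), (10, 0), (12, 2), (12, 11)}; affine count = 15; |E(F_13)| = 16.

Discriminant check: Δ ∝ 4a³ + 27b² = 4·2³ + 27·7² = 4·8 + 27·49 ≡ 3 (mod 13). Nonzero ⇒ E is nonsingular.
For each x ∈ F_13, compute rhs = x³ + 2·x + 7 mod 13, then count y ∈ F_13 with y² ≡ rhs.
  x = 0: rhs = 7, matching y values: none (0 points).
  x = 1: rhs = 10, matching y values: 6, 7 (2 points).
  x = 2: rhs = 6, matching y values: none (0 points).
  x = 3: rhs = 1, matching y values: 1, 12 (2 points).
  x = 4: rhs = 1, matching y values: 1, 12 (2 points).
  x = 5: rhs = 12, matching y values: 5, 8 (2 points).
  x = 6: rhs = 1, matching y values: 1, 12 (2 points).
  x = 7: rhs = 0, matching y values: 0 (1 points).
  x = 8: rhs = 2, matching y values: none (0 points).
  x = 9: rhs = 0, matching y values: 0 (1 points).
  x = 10: rhs = 0, matching y values: 0 (1 points).
  x = 11: rhs = 8, matching y values: none (0 points).
  x = 12: rhs = 4, matching y values: 2, 11 (2 points).
Total affine count: 15.
Full point count |E(F_13)| = 15 + 1 = 16.
Hasse bound: |16 − (13+1)| = |2| = 2 ≤ 2√13 ≈ 7.2111 ✓.


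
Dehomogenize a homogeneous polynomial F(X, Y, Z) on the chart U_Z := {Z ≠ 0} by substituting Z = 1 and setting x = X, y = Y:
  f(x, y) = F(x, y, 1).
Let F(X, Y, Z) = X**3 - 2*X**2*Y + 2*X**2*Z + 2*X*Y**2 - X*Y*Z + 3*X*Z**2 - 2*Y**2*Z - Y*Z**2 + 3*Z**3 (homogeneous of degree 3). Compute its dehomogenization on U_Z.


f(x, y) = x**3 - 2*x**2*y + 2*x**2 + 2*x*y**2 - x*y + 3*x - 2*y**2 - y + 3

On U_Z we set Z = 1. Each monomial c·X^i·Y^j·Z^k in F becomes c·x^i·y^j·1^k = c·x^i·y^j.
Substituting Z = 1: F(X, Y, 1) = x**3 - 2*x**2*y + 2*x**2 + 2*x*y**2 - x*y + 3*x - 2*y**2 - y + 3.
Note: deg(f) ≤ deg(F) = 3; strict inequality happens when F is divisible by Z (lost terms).


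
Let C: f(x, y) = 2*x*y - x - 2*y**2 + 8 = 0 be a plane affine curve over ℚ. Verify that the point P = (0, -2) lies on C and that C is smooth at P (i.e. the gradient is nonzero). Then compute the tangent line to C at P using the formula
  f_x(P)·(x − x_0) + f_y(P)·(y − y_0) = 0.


Tangent line at P: -5*x + 8*y + 16 = 0.

Step 1: f(0, -2) = 0, so P lies on C.
Step 2: partial derivatives
  f_x(x, y) = 2*y - 1, f_y(x, y) = 2*x - 4*y.
  f_x(P) = -5, f_y(P) = 8 (gradient nonzero, so P is smooth).
Step 3: tangent line at P: -5·(x − 0) + 8·(y − -2) = 0.
Expanding: -5*x + 8*y + 16 = 0.


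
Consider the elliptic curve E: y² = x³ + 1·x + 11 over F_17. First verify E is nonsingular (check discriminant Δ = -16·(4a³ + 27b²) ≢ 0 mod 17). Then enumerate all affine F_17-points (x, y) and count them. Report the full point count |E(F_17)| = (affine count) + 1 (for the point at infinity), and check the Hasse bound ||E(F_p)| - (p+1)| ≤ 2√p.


Affine points = {(1, 8), (1, 9), (2, 2), (2, 15), (7, 2), (7, 15), (8, 2), (8, 15), (9, 1), (9, 16), (10, 1), (10, 16), (12, 0), (14, 7), (14, 10), (15, 1), (15, 16), (16, 3), (16, 14)}; affine count = 19; |E(F_17)| = 20.

Discriminant check: Δ ∝ 4a³ + 27b² = 4·1³ + 27·11² = 4·1 + 27·121 ≡ 7 (mod 17). Nonzero ⇒ E is nonsingular.
For each x ∈ F_17, compute rhs = x³ + 1·x + 11 mod 17, then count y ∈ F_17 with y² ≡ rhs.
  x = 0: rhs = 11, matching y values: none (0 points).
  x = 1: rhs = 13, matching y values: 8, 9 (2 points).
  x = 2: rhs = 4, matching y values: 2, 15 (2 points).
  x = 3: rhs = 7, matching y values: none (0 points).
  x = 4: rhs = 11, matching y values: none (0 points).
  x = 5: rhs = 5, matching y values: none (0 points).
  x = 6: rhs = 12, matching y values: none (0 points).
  x = 7: rhs = 4, matching y values: 2, 15 (2 points).
  x = 8: rhs = 4, matching y values: 2, 15 (2 points).
  x = 9: rhs = 1, matching y values: 1, 16 (2 points).
  x = 10: rhs = 1, matching y values: 1, 16 (2 points).
  x = 11: rhs = 10, matching y values: none (0 points).
  x = 12: rhs = 0, matching y values: 0 (1 points).
  x = 13: rhs = 11, matching y values: none (0 points).
  x = 14: rhs = 15, matching y values: 7, 10 (2 points).
  x = 15: rhs = 1, matching y values: 1, 16 (2 points).
  x = 16: rhs = 9, matching y values: 3, 14 (2 points).
Total affine count: 19.
Full point count |E(F_17)| = 19 + 1 = 20.
Hasse bound: |20 − (17+1)| = |2| = 2 ≤ 2√17 ≈ 8.2462 ✓.


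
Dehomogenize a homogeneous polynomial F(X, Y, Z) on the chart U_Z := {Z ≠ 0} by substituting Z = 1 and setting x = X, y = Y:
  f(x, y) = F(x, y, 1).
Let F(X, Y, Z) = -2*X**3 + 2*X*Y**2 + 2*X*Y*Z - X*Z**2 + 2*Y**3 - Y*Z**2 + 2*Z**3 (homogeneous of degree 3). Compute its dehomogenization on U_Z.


f(x, y) = -2*x**3 + 2*x*y**2 + 2*x*y - x + 2*y**3 - y + 2

On U_Z we set Z = 1. Each monomial c·X^i·Y^j·Z^k in F becomes c·x^i·y^j·1^k = c·x^i·y^j.
Substituting Z = 1: F(X, Y, 1) = -2*x**3 + 2*x*y**2 + 2*x*y - x + 2*y**3 - y + 2.
Note: deg(f) ≤ deg(F) = 3; strict inequality happens when F is divisible by Z (lost terms).


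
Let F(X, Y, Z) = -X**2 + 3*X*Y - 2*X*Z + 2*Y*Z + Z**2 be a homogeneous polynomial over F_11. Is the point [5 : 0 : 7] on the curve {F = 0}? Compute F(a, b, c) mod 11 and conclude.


F(5,0,7) ≡ 9 (mod 11); P is NOT on the curve.

Evaluate F(5, 0, 7) term-by-term (mod 11).
  -X**2 ↦ -1·25·1·1 = -25
  3*X*Y ↦ 3·5·0·1 = 0
  -2*X*Z ↦ -2·5·1·7 = -70
  2*Y*Z ↦ 2·1·0·7 = 0
  Z**2 ↦ 1·1·1·49 = 49
Sum: F(5, 0, 7) = (-25) + (0) + (-70) + (0) + (49) = -46.
Reducing mod 11: -46 ≡ 9 (mod 11).
Since F(a, b, c) ≡ 9 ≠ 0 (mod 11), P does NOT lie on the curve.


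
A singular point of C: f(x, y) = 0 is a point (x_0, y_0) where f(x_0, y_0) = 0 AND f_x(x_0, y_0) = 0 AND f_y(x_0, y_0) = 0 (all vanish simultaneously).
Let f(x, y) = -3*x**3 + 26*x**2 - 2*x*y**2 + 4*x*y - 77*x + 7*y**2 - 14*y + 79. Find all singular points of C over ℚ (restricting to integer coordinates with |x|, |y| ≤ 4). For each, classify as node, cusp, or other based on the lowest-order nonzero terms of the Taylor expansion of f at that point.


Singular points: {(3, 1)}; classification: node.

Compute partial derivatives:
  f_x = -9*x**2 + 52*x - 2*y**2 + 4*y - 77.
  f_y = -4*x*y + 4*x + 14*y - 14.
Scan x_0 ∈ {−4, ..., 4}. For each x_0, f_y(x_0, y) is a polynomial in y; find its integer roots y ∈ {−4, ..., 4}, then test f_x and f at those candidates.
  x = -4: f_y(-4, y) = 30*y - 30; vanishes at y ∈ {1}. (-4, 1): f_x = -427 ≠ 0.
  x = -3: f_y(-3, y) = 26*y - 26; vanishes at y ∈ {1}. (-3, 1): f_x = -312 ≠ 0.
  x = -2: f_y(-2, y) = 22*y - 22; vanishes at y ∈ {1}. (-2, 1): f_x = -215 ≠ 0.
  x = -1: f_y(-1, y) = 18*y - 18; vanishes at y ∈ {1}. (-1, 1): f_x = -136 ≠ 0.
  x = 0: f_y(0, y) = 14*y - 14; vanishes at y ∈ {1}. (0, 1): f_x = -75 ≠ 0.
  x = 1: f_y(1, y) = 10*y - 10; vanishes at y ∈ {1}. (1, 1): f_x = -32 ≠ 0.
  x = 2: f_y(2, y) = 6*y - 6; vanishes at y ∈ {1}. (2, 1): f_x = -7 ≠ 0.
  x = 3: f_y(3, y) = 2*y - 2; vanishes at y ∈ {1}. (3, 1): f_x = 0, f = 0 — SINGULAR.
  x = 4: f_y(4, y) = 2 - 2*y; vanishes at y ∈ {1}. (4, 1): f_x = -11 ≠ 0.
Only singular point on the grid: (3, 1).
Classify: substitute x = 3 + u, y = 1 + v and expand: f = -3*u**3 - u**2 - 2*u*v**2 + v**2.
No constant or linear terms (consistent with a singular point). Quadratic part: -u**2 + v**2. Cubic part: -3*u**3 - 2*u*v**2.
The quadratic part v**2 - u**2 = (v − u)(v + u) splits into two distinct linear factors, so there are two distinct tangent lines y − 1 = ±(x − 3) — this is a node (ordinary double point).
Classification: node.


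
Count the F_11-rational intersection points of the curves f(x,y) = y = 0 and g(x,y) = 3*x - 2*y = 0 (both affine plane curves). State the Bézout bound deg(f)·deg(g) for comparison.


Common zeros: {(0, 0)}; count = 1; Bézout bound = 1.

deg(f) = 1, deg(g) = 1, so Bézout bound = 1.
Scan x ∈ F_11. For each x, list the y ∈ F_11 with f(x, y) ≡ 0 and those with g(x, y) ≡ 0 (mod 11); the common zeros in that column are the intersection.
  x = 0: f ≡ 0 at y ∈ {0}; g ≡ 0 at y ∈ {0}; common: {0}.
  x = 1: f ≡ 0 at y ∈ {0}; g ≡ 0 at y ∈ {7}; common: ∅.
  x = 2: f ≡ 0 at y ∈ {0}; g ≡ 0 at y ∈ {3}; common: ∅.
  x = 3: f ≡ 0 at y ∈ {0}; g ≡ 0 at y ∈ {10}; common: ∅.
  x = 4: f ≡ 0 at y ∈ {0}; g ≡ 0 at y ∈ {6}; common: ∅.
  x = 5: f ≡ 0 at y ∈ {0}; g ≡ 0 at y ∈ {2}; common: ∅.
  x = 6: f ≡ 0 at y ∈ {0}; g ≡ 0 at y ∈ {9}; common: ∅.
  x = 7: f ≡ 0 at y ∈ {0}; g ≡ 0 at y ∈ {5}; common: ∅.
  x = 8: f ≡ 0 at y ∈ {0}; g ≡ 0 at y ∈ {1}; common: ∅.
  x = 9: f ≡ 0 at y ∈ {0}; g ≡ 0 at y ∈ {8}; common: ∅.
  x = 10: f ≡ 0 at y ∈ {0}; g ≡ 0 at y ∈ {4}; common: ∅.
Collecting: common zeros = {(0, 0)}, so the count is 1.
Comparison with the Bézout bound: 1 ≤ 1 = deg(f)·deg(g), as expected for curves with no common component (the bound is attained).


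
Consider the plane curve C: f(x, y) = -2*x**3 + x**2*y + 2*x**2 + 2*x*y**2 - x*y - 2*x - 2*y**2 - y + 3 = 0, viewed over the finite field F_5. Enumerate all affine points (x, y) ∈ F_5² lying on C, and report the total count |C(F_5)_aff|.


Affine F_5-points: {(0, 1), (1, 1), (3, 1), (3, 4), (4, 2)}; count = 5.

For each of the 25 pairs (x, y) ∈ F_5², evaluate f(x, y) mod 5. Record the zeros.
  x = 0: [0↦3, 1↦0, 2↦3, 3↦2, 4↦2]  zeros at y ∈ {1}
  x = 1: [0↦1, 1↦0, 2↦4, 3↦3, 4↦2]  zeros at y ∈ {1}
  x = 2: [0↦1, 1↦4, 2↦1, 3↦2, 4↦2]  zeros at y ∈ ∅
  x = 3: [0↦1, 1↦0, 2↦2, 3↦2, 4↦0]  zeros at y ∈ {1, 4}
  x = 4: [0↦4, 1↦1, 2↦0, 3↦1, 4↦4]  zeros at y ∈ {2}
Collecting zeros: affine points = {(0, 1), (1, 1), (3, 1), (3, 4), (4, 2)}.
Total count |C(F_5)_aff| = 5.


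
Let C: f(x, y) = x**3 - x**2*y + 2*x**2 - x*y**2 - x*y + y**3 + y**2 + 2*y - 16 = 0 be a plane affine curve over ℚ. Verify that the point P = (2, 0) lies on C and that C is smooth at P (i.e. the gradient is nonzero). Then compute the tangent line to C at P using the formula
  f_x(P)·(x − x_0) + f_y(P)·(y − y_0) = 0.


Tangent line at P: 20*x - 4*y - 40 = 0.

Step 1: f(2, 0) = 0, so P lies on C.
Step 2: partial derivatives
  f_x(x, y) = 3*x**2 - 2*x*y + 4*x - y**2 - y, f_y(x, y) = -x**2 - 2*x*y - x + 3*y**2 + 2*y + 2.
  f_x(P) = 20, f_y(P) = -4 (gradient nonzero, so P is smooth).
Step 3: tangent line at P: 20·(x − 2) + -4·(y − 0) = 0.
Expanding: 20*x - 4*y - 40 = 0.


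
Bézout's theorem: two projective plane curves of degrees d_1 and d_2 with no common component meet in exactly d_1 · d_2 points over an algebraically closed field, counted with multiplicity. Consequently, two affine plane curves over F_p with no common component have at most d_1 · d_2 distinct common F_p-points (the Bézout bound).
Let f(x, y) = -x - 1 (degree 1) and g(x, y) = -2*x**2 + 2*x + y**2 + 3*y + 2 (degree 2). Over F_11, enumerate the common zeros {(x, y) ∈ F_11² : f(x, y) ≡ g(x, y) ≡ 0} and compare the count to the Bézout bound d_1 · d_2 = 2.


Common zeros: ∅; count = 0; Bézout bound = 2.

deg(f) = 1, deg(g) = 2, so Bézout bound = 2.
Scan x ∈ F_11. For each x, list the y ∈ F_11 with f(x, y) ≡ 0 and those with g(x, y) ≡ 0 (mod 11); the common zeros in that column are the intersection.
  x = 0: f ≡ 0 at y ∈ ∅; g ≡ 0 at y ∈ {9, 10}; common: ∅.
  x = 1: f ≡ 0 at y ∈ ∅; g ≡ 0 at y ∈ {9, 10}; common: ∅.
  x = 2: f ≡ 0 at y ∈ ∅; g ≡ 0 at y ∈ ∅; common: ∅.
  x = 3: f ≡ 0 at y ∈ ∅; g ≡ 0 at y ∈ {2, 6}; common: ∅.
  x = 4: f ≡ 0 at y ∈ ∅; g ≡ 0 at y ∈ {0, 8}; common: ∅.
  x = 5: f ≡ 0 at y ∈ ∅; g ≡ 0 at y ∈ ∅; common: ∅.
  x = 6: f ≡ 0 at y ∈ ∅; g ≡ 0 at y ∈ ∅; common: ∅.
  x = 7: f ≡ 0 at y ∈ ∅; g ≡ 0 at y ∈ ∅; common: ∅.
  x = 8: f ≡ 0 at y ∈ ∅; g ≡ 0 at y ∈ {0, 8}; common: ∅.
  x = 9: f ≡ 0 at y ∈ ∅; g ≡ 0 at y ∈ {2, 6}; common: ∅.
  x = 10: f ≡ 0 at y ∈ {0, 1, 2, 3, 4, 5, 6, 7, 8, 9, 10}; g ≡ 0 at y ∈ ∅; common: ∅.
Collecting: common zeros = ∅, so the count is 0.
Comparison with the Bézout bound: 0 ≤ 2 = deg(f)·deg(g), as expected for curves with no common component (the affine F_11-count falls short of the bound because intersections may lie at infinity, over extension fields, or carry multiplicity).


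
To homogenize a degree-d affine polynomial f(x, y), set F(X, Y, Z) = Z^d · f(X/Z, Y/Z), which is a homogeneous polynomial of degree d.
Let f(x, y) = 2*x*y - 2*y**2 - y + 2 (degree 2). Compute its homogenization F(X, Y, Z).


F(X, Y, Z) = 2*X*Y - 2*Y**2 - Y*Z + 2*Z**2

deg(f) = 2.
Substitute x = X/Z, y = Y/Z into f, then multiply by Z^2.
  monomial 2·x^1·y^1 ↦ 2·X^1·Y^1·Z^0.
  monomial -2·x^0·y^2 ↦ -2·X^0·Y^2·Z^0.
  monomial -1·x^0·y^1 ↦ -1·X^0·Y^1·Z^1.
  monomial 2·x^0·y^0 ↦ 2·X^0·Y^0·Z^2.
Collecting: F(X, Y, Z) = 2*X*Y - 2*Y**2 - Y*Z + 2*Z**2.


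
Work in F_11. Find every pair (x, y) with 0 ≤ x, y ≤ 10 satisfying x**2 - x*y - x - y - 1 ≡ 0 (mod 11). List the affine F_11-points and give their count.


Affine F_11-points: {(0, 10), (1, 5), (2, 4), (3, 4), (4, 0), (5, 5), (6, 1), (7, 1), (8, 0), (9, 6)}; count = 10.

For each of the 121 pairs (x, y) ∈ F_11², evaluate f(x, y) mod 11. Record the zeros.
  x = 0: [0↦10, 1↦9, 2↦8, 3↦7, 4↦6, 5↦5, 6↦4, 7↦3, 8↦2, 9↦1, 10↦0]  zeros at y ∈ {10}
  x = 1: [0↦10, 1↦8, 2↦6, 3↦4, 4↦2, 5↦0, 6↦9, 7↦7, 8↦5, 9↦3, 10↦1]  zeros at y ∈ {5}
  x = 2: [0↦1, 1↦9, 2↦6, 3↦3, 4↦0, 5↦8, 6↦5, 7↦2, 8↦10, 9↦7, 10↦4]  zeros at y ∈ {4}
  x = 3: [0↦5, 1↦1, 2↦8, 3↦4, 4↦0, 5↦7, 6↦3, 7↦10, 8↦6, 9↦2, 10↦9]  zeros at y ∈ {4}
  x = 4: [0↦0, 1↦6, 2↦1, 3↦7, 4↦2, 5↦8, 6↦3, 7↦9, 8↦4, 9↦10, 10↦5]  zeros at y ∈ {0}
  x = 5: [0↦8, 1↦2, 2↦7, 3↦1, 4↦6, 5↦0, 6↦5, 7↦10, 8↦4, 9↦9, 10↦3]  zeros at y ∈ {5}
  x = 6: [0↦7, 1↦0, 2↦4, 3↦8, 4↦1, 5↦5, 6↦9, 7↦2, 8↦6, 9↦10, 10↦3]  zeros at y ∈ {1}
  x = 7: [0↦8, 1↦0, 2↦3, 3↦6, 4↦9, 5↦1, 6↦4, 7↦7, 8↦10, 9↦2, 10↦5]  zeros at y ∈ {1}
  x = 8: [0↦0, 1↦2, 2↦4, 3↦6, 4↦8, 5↦10, 6↦1, 7↦3, 8↦5, 9↦7, 10↦9]  zeros at y ∈ {0}
  x = 9: [0↦5, 1↦6, 2↦7, 3↦8, 4↦9, 5↦10, 6↦0, 7↦1, 8↦2, 9↦3, 10↦4]  zeros at y ∈ {6}
  x = 10: [0↦1, 1↦1, 2↦1, 3↦1, 4↦1, 5↦1, 6↦1, 7↦1, 8↦1, 9↦1, 10↦1]  zeros at y ∈ ∅
Collecting zeros: affine points = {(0, 10), (1, 5), (2, 4), (3, 4), (4, 0), (5, 5), (6, 1), (7, 1), (8, 0), (9, 6)}.
Total count |C(F_11)_aff| = 10.


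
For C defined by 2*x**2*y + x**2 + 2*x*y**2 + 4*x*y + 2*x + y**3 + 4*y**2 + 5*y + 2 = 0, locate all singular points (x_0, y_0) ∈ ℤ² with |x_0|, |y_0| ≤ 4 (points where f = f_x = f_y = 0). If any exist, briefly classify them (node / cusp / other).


Singular points: {(0, -1)}; classification: node.

Compute partial derivatives:
  f_x = 4*x*y + 2*x + 2*y**2 + 4*y + 2.
  f_y = 2*x**2 + 4*x*y + 4*x + 3*y**2 + 8*y + 5.
Scan x_0 ∈ {−4, ..., 4}. For each x_0, f_y(x_0, y) is a polynomial in y; find its integer roots y ∈ {−4, ..., 4}, then test f_x and f at those candidates.
  x = -4: f_y(-4, y) = 3*y**2 - 8*y + 21; no integer root y with |y| ≤ 4.
  x = -3: f_y(-3, y) = 3*y**2 - 4*y + 11; no integer root y with |y| ≤ 4.
  x = -2: f_y(-2, y) = 3*y**2 + 5; no integer root y with |y| ≤ 4.
  x = -1: f_y(-1, y) = 3*y**2 + 4*y + 3; no integer root y with |y| ≤ 4.
  x = 0: f_y(0, y) = 3*y**2 + 8*y + 5; vanishes at y ∈ {-1}. (0, -1): f_x = 0, f = 0 — SINGULAR.
  x = 1: f_y(1, y) = 3*y**2 + 12*y + 11; no integer root y with |y| ≤ 4.
  x = 2: f_y(2, y) = 3*y**2 + 16*y + 21; vanishes at y ∈ {-3}. (2, -3): f_x = -12 ≠ 0.
  x = 3: f_y(3, y) = 3*y**2 + 20*y + 35; no integer root y with |y| ≤ 4.
  x = 4: f_y(4, y) = 3*y**2 + 24*y + 53; no integer root y with |y| ≤ 4.
Only singular point on the grid: (0, -1).
Classify: substitute x = 0 + u, y = -1 + v and expand: f = 2*u**2*v - u**2 + 2*u*v**2 + v**3 + v**2.
No constant or linear terms (consistent with a singular point). Quadratic part: -u**2 + v**2. Cubic part: 2*u**2*v + 2*u*v**2 + v**3.
The quadratic part v**2 - u**2 = (v − u)(v + u) splits into two distinct linear factors, so there are two distinct tangent lines y − -1 = ±(x − 0) — this is a node (ordinary double point).
Classification: node.


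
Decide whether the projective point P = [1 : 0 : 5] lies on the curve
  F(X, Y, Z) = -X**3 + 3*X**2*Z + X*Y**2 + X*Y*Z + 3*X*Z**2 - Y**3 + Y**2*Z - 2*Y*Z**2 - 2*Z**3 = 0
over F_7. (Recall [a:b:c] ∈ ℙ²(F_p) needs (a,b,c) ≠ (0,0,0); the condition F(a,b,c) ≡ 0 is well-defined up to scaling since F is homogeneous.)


F(1,0,5) ≡ 0 (mod 7); P is on the curve.

Evaluate F(1, 0, 5) term-by-term (mod 7).
  -X**3 ↦ -1·1·1·1 = -1
  3*X**2*Z ↦ 3·1·1·5 = 15
  X*Y**2 ↦ 1·1·0·1 = 0
  X*Y*Z ↦ 1·1·0·5 = 0
  3*X*Z**2 ↦ 3·1·1·25 = 75
  -Y**3 ↦ -1·1·0·1 = 0
  Y**2*Z ↦ 1·1·0·5 = 0
  -2*Y*Z**2 ↦ -2·1·0·25 = 0
  -2*Z**3 ↦ -2·1·1·125 = -250
Sum: F(1, 0, 5) = (-1) + (15) + (0) + (0) + (75) + (0) + (0) + (0) + (-250) = -161.
Reducing mod 7: -161 ≡ 0 (mod 7).
Since F(a, b, c) ≡ 0 (mod 7), P lies on the curve.


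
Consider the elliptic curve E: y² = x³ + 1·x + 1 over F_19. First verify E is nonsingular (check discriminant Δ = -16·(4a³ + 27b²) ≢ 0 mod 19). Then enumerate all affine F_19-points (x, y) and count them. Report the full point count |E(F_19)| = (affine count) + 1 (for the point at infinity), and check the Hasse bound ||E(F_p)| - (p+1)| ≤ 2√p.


Affine points = {(0, 1), (0, 18), (2, 7), (2, 12), (5, 6), (5, 13), (7, 3), (7, 16), (9, 6), (9, 13), (10, 2), (10, 17), (13, 8), (13, 11), (14, 2), (14, 17), (15, 3), (15, 16), (16, 3), (16, 16)}; affine count = 20; |E(F_19)| = 21.

Discriminant check: Δ ∝ 4a³ + 27b² = 4·1³ + 27·1² = 4·1 + 27·1 ≡ 12 (mod 19). Nonzero ⇒ E is nonsingular.
For each x ∈ F_19, compute rhs = x³ + 1·x + 1 mod 19, then count y ∈ F_19 with y² ≡ rhs.
  x = 0: rhs = 1, matching y values: 1, 18 (2 points).
  x = 1: rhs = 3, matching y values: none (0 points).
  x = 2: rhs = 11, matching y values: 7, 12 (2 points).
  x = 3: rhs = 12, matching y values: none (0 points).
  x = 4: rhs = 12, matching y values: none (0 points).
  x = 5: rhs = 17, matching y values: 6, 13 (2 points).
  x = 6: rhs = 14, matching y values: none (0 points).
  x = 7: rhs = 9, matching y values: 3, 16 (2 points).
  x = 8: rhs = 8, matching y values: none (0 points).
  x = 9: rhs = 17, matching y values: 6, 13 (2 points).
  x = 10: rhs = 4, matching y values: 2, 17 (2 points).
  x = 11: rhs = 13, matching y values: none (0 points).
  x = 12: rhs = 12, matching y values: none (0 points).
  x = 13: rhs = 7, matching y values: 8, 11 (2 points).
  x = 14: rhs = 4, matching y values: 2, 17 (2 points).
  x = 15: rhs = 9, matching y values: 3, 16 (2 points).
  x = 16: rhs = 9, matching y values: 3, 16 (2 points).
  x = 17: rhs = 10, matching y values: none (0 points).
  x = 18: rhs = 18, matching y values: none (0 points).
Total affine count: 20.
Full point count |E(F_19)| = 20 + 1 = 21.
Hasse bound: |21 − (19+1)| = |1| = 1 ≤ 2√19 ≈ 8.7178 ✓.


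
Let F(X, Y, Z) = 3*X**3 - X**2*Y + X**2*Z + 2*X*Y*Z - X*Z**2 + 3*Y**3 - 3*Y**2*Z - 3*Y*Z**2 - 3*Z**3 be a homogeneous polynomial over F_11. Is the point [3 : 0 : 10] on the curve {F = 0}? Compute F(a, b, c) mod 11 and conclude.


F(3,0,10) ≡ 6 (mod 11); P is NOT on the curve.

Evaluate F(3, 0, 10) term-by-term (mod 11).
  3*X**3 ↦ 3·27·1·1 = 81
  -X**2*Y ↦ -1·9·0·1 = 0
  X**2*Z ↦ 1·9·1·10 = 90
  2*X*Y*Z ↦ 2·3·0·10 = 0
  -X*Z**2 ↦ -1·3·1·100 = -300
  3*Y**3 ↦ 3·1·0·1 = 0
  -3*Y**2*Z ↦ -3·1·0·10 = 0
  -3*Y*Z**2 ↦ -3·1·0·100 = 0
  -3*Z**3 ↦ -3·1·1·1000 = -3000
Sum: F(3, 0, 10) = (81) + (0) + (90) + (0) + (-300) + (0) + (0) + (0) + (-3000) = -3129.
Reducing mod 11: -3129 ≡ 6 (mod 11).
Since F(a, b, c) ≡ 6 ≠ 0 (mod 11), P does NOT lie on the curve.


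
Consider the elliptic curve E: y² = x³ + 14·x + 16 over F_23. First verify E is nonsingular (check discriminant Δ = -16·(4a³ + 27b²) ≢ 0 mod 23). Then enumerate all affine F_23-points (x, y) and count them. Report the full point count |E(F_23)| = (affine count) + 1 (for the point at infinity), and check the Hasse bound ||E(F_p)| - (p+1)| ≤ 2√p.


Affine points = {(0, 4), (0, 19), (1, 10), (1, 13), (2, 11), (2, 12), (3, 4), (3, 19), (5, 2), (5, 21), (10, 11), (10, 12), (11, 11), (11, 12), (12, 7), (12, 16), (13, 7), (13, 16), (14, 9), (14, 14), (15, 6), (15, 17), (16, 9), (16, 14), (20, 4), (20, 19), (21, 7), (21, 16), (22, 1), (22, 22)}; affine count = 30; |E(F_23)| = 31.

Discriminant check: Δ ∝ 4a³ + 27b² = 4·14³ + 27·16² = 4·2744 + 27·256 ≡ 17 (mod 23). Nonzero ⇒ E is nonsingular.
For each x ∈ F_23, compute rhs = x³ + 14·x + 16 mod 23, then count y ∈ F_23 with y² ≡ rhs.
  x = 0: rhs = 16, matching y values: 4, 19 (2 points).
  x = 1: rhs = 8, matching y values: 10, 13 (2 points).
  x = 2: rhs = 6, matching y values: 11, 12 (2 points).
  x = 3: rhs = 16, matching y values: 4, 19 (2 points).
  x = 4: rhs = 21, matching y values: none (0 points).
  x = 5: rhs = 4, matching y values: 2, 21 (2 points).
  x = 6: rhs = 17, matching y values: none (0 points).
  x = 7: rhs = 20, matching y values: none (0 points).
  x = 8: rhs = 19, matching y values: none (0 points).
  x = 9: rhs = 20, matching y values: none (0 points).
  x = 10: rhs = 6, matching y values: 11, 12 (2 points).
  x = 11: rhs = 6, matching y values: 11, 12 (2 points).
  x = 12: rhs = 3, matching y values: 7, 16 (2 points).
  x = 13: rhs = 3, matching y values: 7, 16 (2 points).
  x = 14: rhs = 12, matching y values: 9, 14 (2 points).
  x = 15: rhs = 13, matching y values: 6, 17 (2 points).
  x = 16: rhs = 12, matching y values: 9, 14 (2 points).
  x = 17: rhs = 15, matching y values: none (0 points).
  x = 18: rhs = 5, matching y values: none (0 points).
  x = 19: rhs = 11, matching y values: none (0 points).
  x = 20: rhs = 16, matching y values: 4, 19 (2 points).
  x = 21: rhs = 3, matching y values: 7, 16 (2 points).
  x = 22: rhs = 1, matching y values: 1, 22 (2 points).
Total affine count: 30.
Full point count |E(F_23)| = 30 + 1 = 31.
Hasse bound: |31 − (23+1)| = |7| = 7 ≤ 2√23 ≈ 9.5917 ✓.


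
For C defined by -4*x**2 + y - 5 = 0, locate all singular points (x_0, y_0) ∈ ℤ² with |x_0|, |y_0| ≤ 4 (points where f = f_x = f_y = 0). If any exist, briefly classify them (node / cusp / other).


No singular points in the scanned grid; C is smooth there.

Compute partial derivatives:
  f_x = -8*x.
  f_y = 1.
f_y = 1 is a nonzero constant, so f_y never vanishes: no point (x, y) can satisfy f = f_x = f_y = 0. In particular no (x, y) ∈ {−4, ..., 4}² is singular; the curve is smooth.


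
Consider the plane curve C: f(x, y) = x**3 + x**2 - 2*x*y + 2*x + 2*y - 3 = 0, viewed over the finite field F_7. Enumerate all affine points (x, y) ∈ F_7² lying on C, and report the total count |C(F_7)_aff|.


Affine F_7-points: {(0, 5), (2, 3), (3, 1), (4, 6), (5, 3), (6, 3)}; count = 6.

For each of the 49 pairs (x, y) ∈ F_7², evaluate f(x, y) mod 7. Record the zeros.
  x = 0: [0↦4, 1↦6, 2↦1, 3↦3, 4↦5, 5↦0, 6↦2]  zeros at y ∈ {5}
  x = 1: [0↦1, 1↦1, 2↦1, 3↦1, 4↦1, 5↦1, 6↦1]  zeros at y ∈ ∅
  x = 2: [0↦6, 1↦4, 2↦2, 3↦0, 4↦5, 5↦3, 6↦1]  zeros at y ∈ {3}
  x = 3: [0↦4, 1↦0, 2↦3, 3↦6, 4↦2, 5↦5, 6↦1]  zeros at y ∈ {1}
  x = 4: [0↦1, 1↦2, 2↦3, 3↦4, 4↦5, 5↦6, 6↦0]  zeros at y ∈ {6}
  x = 5: [0↦3, 1↦2, 2↦1, 3↦0, 4↦6, 5↦5, 6↦4]  zeros at y ∈ {3}
  x = 6: [0↦2, 1↦6, 2↦3, 3↦0, 4↦4, 5↦1, 6↦5]  zeros at y ∈ {3}
Collecting zeros: affine points = {(0, 5), (2, 3), (3, 1), (4, 6), (5, 3), (6, 3)}.
Total count |C(F_7)_aff| = 6.


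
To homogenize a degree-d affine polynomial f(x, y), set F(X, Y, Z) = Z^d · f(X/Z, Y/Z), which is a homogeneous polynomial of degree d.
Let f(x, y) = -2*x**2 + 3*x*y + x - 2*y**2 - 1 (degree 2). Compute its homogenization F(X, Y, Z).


F(X, Y, Z) = -2*X**2 + 3*X*Y + X*Z - 2*Y**2 - Z**2

deg(f) = 2.
Substitute x = X/Z, y = Y/Z into f, then multiply by Z^2.
  monomial -2·x^2·y^0 ↦ -2·X^2·Y^0·Z^0.
  monomial 3·x^1·y^1 ↦ 3·X^1·Y^1·Z^0.
  monomial 1·x^1·y^0 ↦ 1·X^1·Y^0·Z^1.
  monomial -2·x^0·y^2 ↦ -2·X^0·Y^2·Z^0.
  monomial -1·x^0·y^0 ↦ -1·X^0·Y^0·Z^2.
Collecting: F(X, Y, Z) = -2*X**2 + 3*X*Y + X*Z - 2*Y**2 - Z**2.


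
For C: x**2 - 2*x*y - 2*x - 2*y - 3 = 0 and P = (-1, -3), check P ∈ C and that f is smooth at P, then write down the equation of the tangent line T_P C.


Tangent line at P: 2*x + 2 = 0.

Step 1: f(-1, -3) = 0, so P lies on C.
Step 2: partial derivatives
  f_x(x, y) = 2*x - 2*y - 2, f_y(x, y) = -2*x - 2.
  f_x(P) = 2, f_y(P) = 0 (gradient nonzero, so P is smooth).
Step 3: tangent line at P: 2·(x − -1) + 0·(y − -3) = 0.
Expanding: 2*x + 2 = 0.


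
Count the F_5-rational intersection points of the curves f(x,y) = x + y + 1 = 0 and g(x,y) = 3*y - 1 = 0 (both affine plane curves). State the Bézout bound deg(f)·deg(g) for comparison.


Common zeros: {(2, 2)}; count = 1; Bézout bound = 1.

deg(f) = 1, deg(g) = 1, so Bézout bound = 1.
Scan x ∈ F_5. For each x, list the y ∈ F_5 with f(x, y) ≡ 0 and those with g(x, y) ≡ 0 (mod 5); the common zeros in that column are the intersection.
  x = 0: f ≡ 0 at y ∈ {4}; g ≡ 0 at y ∈ {2}; common: ∅.
  x = 1: f ≡ 0 at y ∈ {3}; g ≡ 0 at y ∈ {2}; common: ∅.
  x = 2: f ≡ 0 at y ∈ {2}; g ≡ 0 at y ∈ {2}; common: {2}.
  x = 3: f ≡ 0 at y ∈ {1}; g ≡ 0 at y ∈ {2}; common: ∅.
  x = 4: f ≡ 0 at y ∈ {0}; g ≡ 0 at y ∈ {2}; common: ∅.
Collecting: common zeros = {(2, 2)}, so the count is 1.
Comparison with the Bézout bound: 1 ≤ 1 = deg(f)·deg(g), as expected for curves with no common component (the bound is attained).


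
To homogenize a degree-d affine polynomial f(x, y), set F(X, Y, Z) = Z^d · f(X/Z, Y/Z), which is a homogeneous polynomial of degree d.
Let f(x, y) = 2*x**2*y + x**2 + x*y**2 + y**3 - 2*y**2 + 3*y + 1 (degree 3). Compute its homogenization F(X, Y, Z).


F(X, Y, Z) = 2*X**2*Y + X**2*Z + X*Y**2 + Y**3 - 2*Y**2*Z + 3*Y*Z**2 + Z**3

deg(f) = 3.
Substitute x = X/Z, y = Y/Z into f, then multiply by Z^3.
  monomial 2·x^2·y^1 ↦ 2·X^2·Y^1·Z^0.
  monomial 1·x^2·y^0 ↦ 1·X^2·Y^0·Z^1.
  monomial 1·x^1·y^2 ↦ 1·X^1·Y^2·Z^0.
  monomial 1·x^0·y^3 ↦ 1·X^0·Y^3·Z^0.
  monomial -2·x^0·y^2 ↦ -2·X^0·Y^2·Z^1.
  monomial 3·x^0·y^1 ↦ 3·X^0·Y^1·Z^2.
  monomial 1·x^0·y^0 ↦ 1·X^0·Y^0·Z^3.
Collecting: F(X, Y, Z) = 2*X**2*Y + X**2*Z + X*Y**2 + Y**3 - 2*Y**2*Z + 3*Y*Z**2 + Z**3.


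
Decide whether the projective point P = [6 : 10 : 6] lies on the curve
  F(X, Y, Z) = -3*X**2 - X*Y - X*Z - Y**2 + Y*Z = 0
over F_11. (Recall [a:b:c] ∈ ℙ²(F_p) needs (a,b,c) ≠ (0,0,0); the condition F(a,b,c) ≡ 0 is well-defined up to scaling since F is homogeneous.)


F(6,10,6) ≡ 9 (mod 11); P is NOT on the curve.

Evaluate F(6, 10, 6) term-by-term (mod 11).
  -3*X**2 ↦ -3·36·1·1 = -108
  -X*Y ↦ -1·6·10·1 = -60
  -X*Z ↦ -1·6·1·6 = -36
  -Y**2 ↦ -1·1·100·1 = -100
  Y*Z ↦ 1·1·10·6 = 60
Sum: F(6, 10, 6) = (-108) + (-60) + (-36) + (-100) + (60) = -244.
Reducing mod 11: -244 ≡ 9 (mod 11).
Since F(a, b, c) ≡ 9 ≠ 0 (mod 11), P does NOT lie on the curve.


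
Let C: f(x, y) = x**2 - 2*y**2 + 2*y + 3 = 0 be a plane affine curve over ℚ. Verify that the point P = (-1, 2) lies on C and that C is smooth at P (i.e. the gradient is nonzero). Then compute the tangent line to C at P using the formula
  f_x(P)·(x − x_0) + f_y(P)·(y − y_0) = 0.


Tangent line at P: -2*x - 6*y + 10 = 0.

Step 1: f(-1, 2) = 0, so P lies on C.
Step 2: partial derivatives
  f_x(x, y) = 2*x, f_y(x, y) = 2 - 4*y.
  f_x(P) = -2, f_y(P) = -6 (gradient nonzero, so P is smooth).
Step 3: tangent line at P: -2·(x − -1) + -6·(y − 2) = 0.
Expanding: -2*x - 6*y + 10 = 0.


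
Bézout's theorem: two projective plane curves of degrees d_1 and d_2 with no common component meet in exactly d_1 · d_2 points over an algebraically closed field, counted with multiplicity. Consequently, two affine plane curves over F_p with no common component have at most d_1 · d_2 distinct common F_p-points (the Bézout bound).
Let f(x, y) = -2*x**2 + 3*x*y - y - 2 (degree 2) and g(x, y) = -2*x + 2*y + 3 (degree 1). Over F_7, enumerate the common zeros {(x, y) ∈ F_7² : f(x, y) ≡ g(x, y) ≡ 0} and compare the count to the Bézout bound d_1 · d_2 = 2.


Common zeros: ∅; count = 0; Bézout bound = 2.

deg(f) = 2, deg(g) = 1, so Bézout bound = 2.
Scan x ∈ F_7. For each x, list the y ∈ F_7 with f(x, y) ≡ 0 and those with g(x, y) ≡ 0 (mod 7); the common zeros in that column are the intersection.
  x = 0: f ≡ 0 at y ∈ {5}; g ≡ 0 at y ∈ {2}; common: ∅.
  x = 1: f ≡ 0 at y ∈ {2}; g ≡ 0 at y ∈ {3}; common: ∅.
  x = 2: f ≡ 0 at y ∈ {2}; g ≡ 0 at y ∈ {4}; common: ∅.
  x = 3: f ≡ 0 at y ∈ {6}; g ≡ 0 at y ∈ {5}; common: ∅.
  x = 4: f ≡ 0 at y ∈ {5}; g ≡ 0 at y ∈ {6}; common: ∅.
  x = 5: f ≡ 0 at y ∈ ∅; g ≡ 0 at y ∈ {0}; common: ∅.
  x = 6: f ≡ 0 at y ∈ {6}; g ≡ 0 at y ∈ {1}; common: ∅.
Collecting: common zeros = ∅, so the count is 0.
Comparison with the Bézout bound: 0 ≤ 2 = deg(f)·deg(g), as expected for curves with no common component (the affine F_7-count falls short of the bound because intersections may lie at infinity, over extension fields, or carry multiplicity).


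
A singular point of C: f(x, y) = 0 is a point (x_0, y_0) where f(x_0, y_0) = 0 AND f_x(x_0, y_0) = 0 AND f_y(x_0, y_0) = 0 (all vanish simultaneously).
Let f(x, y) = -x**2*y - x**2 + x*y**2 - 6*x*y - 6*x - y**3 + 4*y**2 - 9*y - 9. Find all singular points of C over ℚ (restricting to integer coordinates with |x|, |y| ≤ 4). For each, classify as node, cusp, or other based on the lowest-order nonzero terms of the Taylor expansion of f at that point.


Singular points: {(-3, 0)}; classification: node.

Compute partial derivatives:
  f_x = -2*x*y - 2*x + y**2 - 6*y - 6.
  f_y = -x**2 + 2*x*y - 6*x - 3*y**2 + 8*y - 9.
Scan x_0 ∈ {−4, ..., 4}. For each x_0, f_y(x_0, y) is a polynomial in y; find its integer roots y ∈ {−4, ..., 4}, then test f_x and f at those candidates.
  x = -4: f_y(-4, y) = -3*y**2 - 1; no integer root y with |y| ≤ 4.
  x = -3: f_y(-3, y) = -3*y**2 + 2*y; vanishes at y ∈ {0}. (-3, 0): f_x = 0, f = 0 — SINGULAR.
  x = -2: f_y(-2, y) = -3*y**2 + 4*y - 1; vanishes at y ∈ {1}. (-2, 1): f_x = -3 ≠ 0.
  x = -1: f_y(-1, y) = -3*y**2 + 6*y - 4; no integer root y with |y| ≤ 4.
  x = 0: f_y(0, y) = -3*y**2 + 8*y - 9; no integer root y with |y| ≤ 4.
  x = 1: f_y(1, y) = -3*y**2 + 10*y - 16; no integer root y with |y| ≤ 4.
  x = 2: f_y(2, y) = -3*y**2 + 12*y - 25; no integer root y with |y| ≤ 4.
  x = 3: f_y(3, y) = -3*y**2 + 14*y - 36; no integer root y with |y| ≤ 4.
  x = 4: f_y(4, y) = -3*y**2 + 16*y - 49; no integer root y with |y| ≤ 4.
Only singular point on the grid: (-3, 0).
Classify: substitute x = -3 + u, y = 0 + v and expand: f = -u**2*v - u**2 + u*v**2 - v**3 + v**2.
No constant or linear terms (consistent with a singular point). Quadratic part: -u**2 + v**2. Cubic part: -u**2*v + u*v**2 - v**3.
The quadratic part v**2 - u**2 = (v − u)(v + u) splits into two distinct linear factors, so there are two distinct tangent lines y − 0 = ±(x − -3) — this is a node (ordinary double point).
Classification: node.


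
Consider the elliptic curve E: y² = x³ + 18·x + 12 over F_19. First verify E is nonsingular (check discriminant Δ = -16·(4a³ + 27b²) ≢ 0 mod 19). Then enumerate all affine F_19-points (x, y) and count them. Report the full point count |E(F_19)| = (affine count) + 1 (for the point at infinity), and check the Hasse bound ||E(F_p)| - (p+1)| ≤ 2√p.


Affine points = {(3, 6), (3, 13), (7, 5), (7, 14), (13, 7), (13, 12), (14, 5), (14, 14), (15, 3), (15, 16), (16, 8), (16, 11), (17, 5), (17, 14)}; affine count = 14; |E(F_19)| = 15.

Discriminant check: Δ ∝ 4a³ + 27b² = 4·18³ + 27·12² = 4·5832 + 27·144 ≡ 8 (mod 19). Nonzero ⇒ E is nonsingular.
For each x ∈ F_19, compute rhs = x³ + 18·x + 12 mod 19, then count y ∈ F_19 with y² ≡ rhs.
  x = 0: rhs = 12, matching y values: none (0 points).
  x = 1: rhs = 12, matching y values: none (0 points).
  x = 2: rhs = 18, matching y values: none (0 points).
  x = 3: rhs = 17, matching y values: 6, 13 (2 points).
  x = 4: rhs = 15, matching y values: none (0 points).
  x = 5: rhs = 18, matching y values: none (0 points).
  x = 6: rhs = 13, matching y values: none (0 points).
  x = 7: rhs = 6, matching y values: 5, 14 (2 points).
  x = 8: rhs = 3, matching y values: none (0 points).
  x = 9: rhs = 10, matching y values: none (0 points).
  x = 10: rhs = 14, matching y values: none (0 points).
  x = 11: rhs = 2, matching y values: none (0 points).
  x = 12: rhs = 18, matching y values: none (0 points).
  x = 13: rhs = 11, matching y values: 7, 12 (2 points).
  x = 14: rhs = 6, matching y values: 5, 14 (2 points).
  x = 15: rhs = 9, matching y values: 3, 16 (2 points).
  x = 16: rhs = 7, matching y values: 8, 11 (2 points).
  x = 17: rhs = 6, matching y values: 5, 14 (2 points).
  x = 18: rhs = 12, matching y values: none (0 points).
Total affine count: 14.
Full point count |E(F_19)| = 14 + 1 = 15.
Hasse bound: |15 − (19+1)| = |-5| = 5 ≤ 2√19 ≈ 8.7178 ✓.


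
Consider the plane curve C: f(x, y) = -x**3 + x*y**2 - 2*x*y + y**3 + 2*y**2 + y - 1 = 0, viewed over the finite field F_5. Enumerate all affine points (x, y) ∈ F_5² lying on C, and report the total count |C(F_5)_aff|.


Affine F_5-points: {(2, 3), (3, 2), (4, 0), (4, 1), (4, 3)}; count = 5.

For each of the 25 pairs (x, y) ∈ F_5², evaluate f(x, y) mod 5. Record the zeros.
  x = 0: [0↦4, 1↦3, 2↦2, 3↦2, 4↦4]  zeros at y ∈ ∅
  x = 1: [0↦3, 1↦1, 2↦1, 3↦4, 4↦1]  zeros at y ∈ ∅
  x = 2: [0↦1, 1↦3, 2↦4, 3↦0, 4↦2]  zeros at y ∈ {3}
  x = 3: [0↦2, 1↦3, 2↦0, 3↦4, 4↦1]  zeros at y ∈ {2}
  x = 4: [0↦0, 1↦0, 2↦3, 3↦0, 4↦2]  zeros at y ∈ {0, 1, 3}
Collecting zeros: affine points = {(2, 3), (3, 2), (4, 0), (4, 1), (4, 3)}.
Total count |C(F_5)_aff| = 5.


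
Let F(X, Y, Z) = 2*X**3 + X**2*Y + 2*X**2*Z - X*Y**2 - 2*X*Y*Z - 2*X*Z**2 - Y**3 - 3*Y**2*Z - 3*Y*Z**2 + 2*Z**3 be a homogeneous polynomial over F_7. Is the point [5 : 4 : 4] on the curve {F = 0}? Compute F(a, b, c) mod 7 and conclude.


F(5,4,4) ≡ 5 (mod 7); P is NOT on the curve.

Evaluate F(5, 4, 4) term-by-term (mod 7).
  2*X**3 ↦ 2·125·1·1 = 250
  X**2*Y ↦ 1·25·4·1 = 100
  2*X**2*Z ↦ 2·25·1·4 = 200
  -X*Y**2 ↦ -1·5·16·1 = -80
  -2*X*Y*Z ↦ -2·5·4·4 = -160
  -2*X*Z**2 ↦ -2·5·1·16 = -160
  -Y**3 ↦ -1·1·64·1 = -64
  -3*Y**2*Z ↦ -3·1·16·4 = -192
  -3*Y*Z**2 ↦ -3·1·4·16 = -192
  2*Z**3 ↦ 2·1·1·64 = 128
Sum: F(5, 4, 4) = (250) + (100) + (200) + (-80) + (-160) + (-160) + (-64) + (-192) + (-192) + (128) = -170.
Reducing mod 7: -170 ≡ 5 (mod 7).
Since F(a, b, c) ≡ 5 ≠ 0 (mod 7), P does NOT lie on the curve.


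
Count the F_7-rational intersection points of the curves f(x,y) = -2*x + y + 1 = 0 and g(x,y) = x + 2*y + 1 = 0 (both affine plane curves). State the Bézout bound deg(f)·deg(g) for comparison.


Common zeros: {(3, 5)}; count = 1; Bézout bound = 1.

deg(f) = 1, deg(g) = 1, so Bézout bound = 1.
Scan x ∈ F_7. For each x, list the y ∈ F_7 with f(x, y) ≡ 0 and those with g(x, y) ≡ 0 (mod 7); the common zeros in that column are the intersection.
  x = 0: f ≡ 0 at y ∈ {6}; g ≡ 0 at y ∈ {3}; common: ∅.
  x = 1: f ≡ 0 at y ∈ {1}; g ≡ 0 at y ∈ {6}; common: ∅.
  x = 2: f ≡ 0 at y ∈ {3}; g ≡ 0 at y ∈ {2}; common: ∅.
  x = 3: f ≡ 0 at y ∈ {5}; g ≡ 0 at y ∈ {5}; common: {5}.
  x = 4: f ≡ 0 at y ∈ {0}; g ≡ 0 at y ∈ {1}; common: ∅.
  x = 5: f ≡ 0 at y ∈ {2}; g ≡ 0 at y ∈ {4}; common: ∅.
  x = 6: f ≡ 0 at y ∈ {4}; g ≡ 0 at y ∈ {0}; common: ∅.
Collecting: common zeros = {(3, 5)}, so the count is 1.
Comparison with the Bézout bound: 1 ≤ 1 = deg(f)·deg(g), as expected for curves with no common component (the bound is attained).


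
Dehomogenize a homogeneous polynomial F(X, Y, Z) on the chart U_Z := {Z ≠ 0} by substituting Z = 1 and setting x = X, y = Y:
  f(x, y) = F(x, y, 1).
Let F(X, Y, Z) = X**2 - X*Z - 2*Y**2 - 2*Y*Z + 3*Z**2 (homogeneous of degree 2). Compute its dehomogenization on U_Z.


f(x, y) = x**2 - x - 2*y**2 - 2*y + 3

On U_Z we set Z = 1. Each monomial c·X^i·Y^j·Z^k in F becomes c·x^i·y^j·1^k = c·x^i·y^j.
Substituting Z = 1: F(X, Y, 1) = x**2 - x - 2*y**2 - 2*y + 3.
Note: deg(f) ≤ deg(F) = 2; strict inequality happens when F is divisible by Z (lost terms).
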